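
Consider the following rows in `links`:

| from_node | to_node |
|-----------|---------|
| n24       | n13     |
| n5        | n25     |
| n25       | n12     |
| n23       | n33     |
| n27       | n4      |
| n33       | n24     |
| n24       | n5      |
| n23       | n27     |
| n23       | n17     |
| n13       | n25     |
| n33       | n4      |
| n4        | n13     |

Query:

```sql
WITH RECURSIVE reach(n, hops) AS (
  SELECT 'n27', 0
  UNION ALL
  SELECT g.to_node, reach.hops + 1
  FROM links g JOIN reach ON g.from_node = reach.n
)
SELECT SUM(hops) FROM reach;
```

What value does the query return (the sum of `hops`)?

10

Base: (n27, hops=0).
Iteration 1: edges from {n27} -> (n4, hops=1).
Iteration 2: edges from {n4} -> (n13, hops=2).
Iteration 3: edges from {n13} -> (n25, hops=3).
Iteration 4: edges from {n25} -> (n12, hops=4).
Iteration 5: no outgoing edges from {n12}; recursion stops.
SUM(hops) = 0 + 1 + 2 + 3 + 4 = 10.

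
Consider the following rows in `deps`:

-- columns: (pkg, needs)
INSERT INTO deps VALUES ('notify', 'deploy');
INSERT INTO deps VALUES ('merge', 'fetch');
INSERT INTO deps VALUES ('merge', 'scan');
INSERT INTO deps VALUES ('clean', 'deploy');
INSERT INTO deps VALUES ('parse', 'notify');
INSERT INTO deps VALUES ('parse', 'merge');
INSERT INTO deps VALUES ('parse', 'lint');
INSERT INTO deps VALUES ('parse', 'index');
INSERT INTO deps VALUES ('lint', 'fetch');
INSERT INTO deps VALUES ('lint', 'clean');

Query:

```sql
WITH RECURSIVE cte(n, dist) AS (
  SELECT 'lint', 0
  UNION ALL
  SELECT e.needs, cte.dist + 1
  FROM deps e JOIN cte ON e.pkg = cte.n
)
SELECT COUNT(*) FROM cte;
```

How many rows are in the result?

Base: (lint, dist=0).
Iteration 1: edges from {lint} -> (clean, dist=1), (fetch, dist=1).
Iteration 2: edges from {clean,fetch} -> (deploy, dist=2).
Iteration 3: no outgoing edges from {deploy}; recursion stops.
Total rows emitted: 4.

4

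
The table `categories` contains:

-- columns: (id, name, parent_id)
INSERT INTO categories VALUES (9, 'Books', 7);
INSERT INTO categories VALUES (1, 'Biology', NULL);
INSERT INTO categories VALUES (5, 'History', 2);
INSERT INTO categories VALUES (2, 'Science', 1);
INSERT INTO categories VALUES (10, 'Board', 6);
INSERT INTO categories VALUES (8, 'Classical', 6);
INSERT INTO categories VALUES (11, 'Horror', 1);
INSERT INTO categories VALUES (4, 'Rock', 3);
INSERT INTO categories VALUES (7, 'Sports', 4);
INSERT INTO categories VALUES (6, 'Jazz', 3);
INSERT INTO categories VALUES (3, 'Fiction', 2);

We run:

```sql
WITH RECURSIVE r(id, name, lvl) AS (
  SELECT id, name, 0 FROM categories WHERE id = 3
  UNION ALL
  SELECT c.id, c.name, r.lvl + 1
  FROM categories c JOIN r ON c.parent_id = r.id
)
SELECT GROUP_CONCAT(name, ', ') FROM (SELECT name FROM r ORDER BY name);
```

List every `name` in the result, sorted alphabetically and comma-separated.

Board, Books, Classical, Fiction, Jazz, Rock, Sports

Base: id=3 (Fiction) at lvl 0.
Iteration 1: rows with parent_id in {3} -> Rock (id 4, lvl 1), Jazz (id 6, lvl 1).
Iteration 2: rows with parent_id in {4,6} -> Sports (id 7, lvl 2), Classical (id 8, lvl 2), Board (id 10, lvl 2).
Iteration 3: rows with parent_id in {7,8,10} -> Books (id 9, lvl 3).
Iteration 4: no rows with parent_id in {9}; recursion stops.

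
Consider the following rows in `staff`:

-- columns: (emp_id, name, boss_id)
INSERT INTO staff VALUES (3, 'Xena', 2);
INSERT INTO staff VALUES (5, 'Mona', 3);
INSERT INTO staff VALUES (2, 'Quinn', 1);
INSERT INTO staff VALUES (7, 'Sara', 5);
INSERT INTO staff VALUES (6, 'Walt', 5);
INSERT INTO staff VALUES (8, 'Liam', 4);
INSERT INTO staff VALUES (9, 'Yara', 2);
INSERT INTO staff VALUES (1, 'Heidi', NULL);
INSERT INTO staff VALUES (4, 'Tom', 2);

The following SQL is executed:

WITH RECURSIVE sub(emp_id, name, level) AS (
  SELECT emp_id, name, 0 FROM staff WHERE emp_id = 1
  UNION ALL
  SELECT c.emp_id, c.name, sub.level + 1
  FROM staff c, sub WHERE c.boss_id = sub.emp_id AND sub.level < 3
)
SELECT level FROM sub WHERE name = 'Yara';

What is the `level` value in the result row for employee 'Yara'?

2

Base: emp_id=1 (Heidi) at level 0.
Iteration 1: rows with boss_id in {1} -> Quinn (id 2, level 1).
Iteration 2: rows with boss_id in {2} -> Xena (id 3, level 2), Tom (id 4, level 2), Yara (id 9, level 2).
Iteration 3: rows with boss_id in {3,4,9} -> Mona (id 5, level 3), Liam (id 8, level 3).
Iteration 4: level < 3 fails for all current rows; recursion stops.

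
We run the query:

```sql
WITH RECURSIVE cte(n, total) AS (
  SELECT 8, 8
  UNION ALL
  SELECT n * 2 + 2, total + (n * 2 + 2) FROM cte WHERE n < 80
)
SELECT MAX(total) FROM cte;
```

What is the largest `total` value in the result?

300

Base: n=8, total=8.
Iteration 1: 8 < 80 holds -> n = 8 * 2 + 2 = 18, total = 8 + 18 = 26.
Iteration 2: 18 < 80 holds -> n = 18 * 2 + 2 = 38, total = 26 + 38 = 64.
Iteration 3: 38 < 80 holds -> n = 38 * 2 + 2 = 78, total = 64 + 78 = 142.
Iteration 4: 78 < 80 holds -> n = 78 * 2 + 2 = 158, total = 142 + 158 = 300.
Iteration 5: 158 < 80 fails; recursion stops.
total values: 8, 26, 64, 142, 300; the maximum is 300.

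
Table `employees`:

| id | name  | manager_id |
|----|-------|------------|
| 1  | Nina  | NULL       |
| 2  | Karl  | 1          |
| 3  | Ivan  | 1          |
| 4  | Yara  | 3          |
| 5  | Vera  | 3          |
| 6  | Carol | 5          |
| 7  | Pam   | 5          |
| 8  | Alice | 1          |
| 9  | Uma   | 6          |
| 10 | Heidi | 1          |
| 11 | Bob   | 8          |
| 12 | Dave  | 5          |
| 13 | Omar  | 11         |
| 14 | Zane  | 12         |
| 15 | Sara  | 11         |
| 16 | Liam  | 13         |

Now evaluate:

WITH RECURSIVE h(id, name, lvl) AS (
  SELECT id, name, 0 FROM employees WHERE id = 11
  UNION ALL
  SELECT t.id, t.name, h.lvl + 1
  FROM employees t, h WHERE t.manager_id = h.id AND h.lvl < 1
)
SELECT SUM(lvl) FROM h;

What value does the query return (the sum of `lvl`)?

2

Base: id=11 (Bob) at lvl 0.
Iteration 1: rows with manager_id in {11} -> Omar (id 13, lvl 1), Sara (id 15, lvl 1).
Iteration 2: lvl < 1 fails for all current rows; recursion stops.
SUM(lvl) = 0 + 1 + 1 = 2.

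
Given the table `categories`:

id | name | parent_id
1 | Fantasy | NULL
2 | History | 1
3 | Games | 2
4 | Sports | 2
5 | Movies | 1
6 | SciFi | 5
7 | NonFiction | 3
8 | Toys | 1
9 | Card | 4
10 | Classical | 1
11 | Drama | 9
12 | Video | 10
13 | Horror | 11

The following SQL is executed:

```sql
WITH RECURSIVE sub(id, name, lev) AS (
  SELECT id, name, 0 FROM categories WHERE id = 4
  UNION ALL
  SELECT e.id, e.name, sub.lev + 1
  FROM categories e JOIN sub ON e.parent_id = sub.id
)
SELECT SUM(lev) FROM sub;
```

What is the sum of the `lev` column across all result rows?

6

Base: id=4 (Sports) at lev 0.
Iteration 1: rows with parent_id in {4} -> Card (id 9, lev 1).
Iteration 2: rows with parent_id in {9} -> Drama (id 11, lev 2).
Iteration 3: rows with parent_id in {11} -> Horror (id 13, lev 3).
Iteration 4: no rows with parent_id in {13}; recursion stops.
SUM(lev) = 0 + 1 + 2 + 3 = 6.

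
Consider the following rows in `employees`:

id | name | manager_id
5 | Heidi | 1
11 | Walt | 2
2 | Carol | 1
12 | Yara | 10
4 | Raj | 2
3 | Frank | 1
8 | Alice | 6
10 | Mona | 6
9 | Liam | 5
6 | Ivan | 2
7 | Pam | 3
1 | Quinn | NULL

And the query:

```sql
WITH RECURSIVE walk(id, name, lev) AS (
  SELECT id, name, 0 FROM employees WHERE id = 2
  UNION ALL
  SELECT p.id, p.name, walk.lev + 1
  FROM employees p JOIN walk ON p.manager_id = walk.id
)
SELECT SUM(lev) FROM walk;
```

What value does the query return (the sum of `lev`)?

10

Base: id=2 (Carol) at lev 0.
Iteration 1: rows with manager_id in {2} -> Raj (id 4, lev 1), Ivan (id 6, lev 1), Walt (id 11, lev 1).
Iteration 2: rows with manager_id in {4,6,11} -> Alice (id 8, lev 2), Mona (id 10, lev 2).
Iteration 3: rows with manager_id in {8,10} -> Yara (id 12, lev 3).
Iteration 4: no rows with manager_id in {12}; recursion stops.
SUM(lev) = 0 + 1 + 1 + 1 + 2 + 2 + 3 = 10.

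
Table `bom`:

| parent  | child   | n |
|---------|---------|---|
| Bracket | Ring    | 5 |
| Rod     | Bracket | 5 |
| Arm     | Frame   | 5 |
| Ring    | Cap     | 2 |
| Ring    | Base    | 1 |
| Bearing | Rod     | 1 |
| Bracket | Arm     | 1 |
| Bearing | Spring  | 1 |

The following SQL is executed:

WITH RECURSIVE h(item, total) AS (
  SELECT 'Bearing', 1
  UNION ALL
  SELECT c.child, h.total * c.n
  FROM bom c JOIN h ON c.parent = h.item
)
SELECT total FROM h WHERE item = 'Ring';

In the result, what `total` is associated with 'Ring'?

Base: (Bearing, total=1).
Iteration 1: components of {Bearing} -> Rod = 1*1 = 1, Spring = 1*1 = 1.
Iteration 2: components of {Rod,Spring} -> Bracket = 1*5 = 5.
Iteration 3: components of {Bracket} -> Arm = 5*1 = 5, Ring = 5*5 = 25.
Iteration 4: components of {Arm,Ring} -> Base = 25*1 = 25, Cap = 25*2 = 50, Frame = 5*5 = 25.
Iteration 5: no further components; recursion stops.

25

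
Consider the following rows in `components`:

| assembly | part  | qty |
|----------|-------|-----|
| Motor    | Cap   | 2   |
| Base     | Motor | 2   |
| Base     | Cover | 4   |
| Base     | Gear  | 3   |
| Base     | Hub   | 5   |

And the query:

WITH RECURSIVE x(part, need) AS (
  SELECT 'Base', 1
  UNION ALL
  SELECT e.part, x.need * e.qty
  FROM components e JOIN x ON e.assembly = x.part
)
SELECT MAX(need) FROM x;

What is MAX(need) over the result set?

5

Base: (Base, need=1).
Iteration 1: components of {Base} -> Cover = 1*4 = 4, Gear = 1*3 = 3, Hub = 1*5 = 5, Motor = 1*2 = 2.
Iteration 2: components of {Cover,Gear,Hub,Motor} -> Cap = 2*2 = 4.
Iteration 3: no further components; recursion stops.
need values: 1, 2, 3, 5, 4, 4; the maximum is 5.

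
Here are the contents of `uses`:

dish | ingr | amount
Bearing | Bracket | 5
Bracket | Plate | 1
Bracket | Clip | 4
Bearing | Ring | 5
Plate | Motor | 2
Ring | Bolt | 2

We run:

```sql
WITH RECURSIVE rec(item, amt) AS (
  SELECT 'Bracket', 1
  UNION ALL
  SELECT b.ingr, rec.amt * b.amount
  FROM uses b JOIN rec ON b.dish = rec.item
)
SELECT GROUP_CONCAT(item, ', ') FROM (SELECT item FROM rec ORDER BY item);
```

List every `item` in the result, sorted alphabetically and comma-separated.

Bracket, Clip, Motor, Plate

Base: (Bracket, amt=1).
Iteration 1: components of {Bracket} -> Clip = 1*4 = 4, Plate = 1*1 = 1.
Iteration 2: components of {Clip,Plate} -> Motor = 1*2 = 2.
Iteration 3: no further components; recursion stops.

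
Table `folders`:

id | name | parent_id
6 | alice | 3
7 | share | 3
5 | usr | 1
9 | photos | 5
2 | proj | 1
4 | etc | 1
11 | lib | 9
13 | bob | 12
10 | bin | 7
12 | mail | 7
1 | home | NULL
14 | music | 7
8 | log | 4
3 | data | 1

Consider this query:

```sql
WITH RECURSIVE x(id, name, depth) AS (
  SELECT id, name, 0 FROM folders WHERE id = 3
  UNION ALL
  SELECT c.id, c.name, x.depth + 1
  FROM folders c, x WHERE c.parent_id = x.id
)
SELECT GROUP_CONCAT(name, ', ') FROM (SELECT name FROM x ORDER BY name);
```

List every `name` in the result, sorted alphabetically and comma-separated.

alice, bin, bob, data, mail, music, share

Base: id=3 (data) at depth 0.
Iteration 1: rows with parent_id in {3} -> alice (id 6, depth 1), share (id 7, depth 1).
Iteration 2: rows with parent_id in {6,7} -> bin (id 10, depth 2), mail (id 12, depth 2), music (id 14, depth 2).
Iteration 3: rows with parent_id in {10,12,14} -> bob (id 13, depth 3).
Iteration 4: no rows with parent_id in {13}; recursion stops.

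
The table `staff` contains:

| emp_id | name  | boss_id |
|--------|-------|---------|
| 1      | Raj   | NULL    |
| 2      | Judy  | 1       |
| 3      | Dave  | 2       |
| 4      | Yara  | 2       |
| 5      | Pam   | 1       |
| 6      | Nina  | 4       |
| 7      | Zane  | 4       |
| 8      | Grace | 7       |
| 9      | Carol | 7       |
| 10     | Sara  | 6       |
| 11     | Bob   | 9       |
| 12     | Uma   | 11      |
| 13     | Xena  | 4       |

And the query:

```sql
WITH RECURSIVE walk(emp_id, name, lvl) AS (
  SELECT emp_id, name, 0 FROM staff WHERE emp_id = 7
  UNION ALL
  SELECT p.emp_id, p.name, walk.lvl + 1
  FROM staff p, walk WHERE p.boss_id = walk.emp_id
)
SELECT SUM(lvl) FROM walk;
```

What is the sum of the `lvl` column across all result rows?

Base: emp_id=7 (Zane) at lvl 0.
Iteration 1: rows with boss_id in {7} -> Grace (id 8, lvl 1), Carol (id 9, lvl 1).
Iteration 2: rows with boss_id in {8,9} -> Bob (id 11, lvl 2).
Iteration 3: rows with boss_id in {11} -> Uma (id 12, lvl 3).
Iteration 4: no rows with boss_id in {12}; recursion stops.
SUM(lvl) = 0 + 1 + 1 + 2 + 3 = 7.

7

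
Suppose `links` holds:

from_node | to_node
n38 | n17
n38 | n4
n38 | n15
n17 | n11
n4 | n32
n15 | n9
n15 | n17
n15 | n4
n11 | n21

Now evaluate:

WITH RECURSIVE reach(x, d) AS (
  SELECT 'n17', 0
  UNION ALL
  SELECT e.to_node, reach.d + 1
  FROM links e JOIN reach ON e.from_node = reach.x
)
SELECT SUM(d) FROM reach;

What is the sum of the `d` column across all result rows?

Base: (n17, d=0).
Iteration 1: edges from {n17} -> (n11, d=1).
Iteration 2: edges from {n11} -> (n21, d=2).
Iteration 3: no outgoing edges from {n21}; recursion stops.
SUM(d) = 0 + 1 + 2 = 3.

3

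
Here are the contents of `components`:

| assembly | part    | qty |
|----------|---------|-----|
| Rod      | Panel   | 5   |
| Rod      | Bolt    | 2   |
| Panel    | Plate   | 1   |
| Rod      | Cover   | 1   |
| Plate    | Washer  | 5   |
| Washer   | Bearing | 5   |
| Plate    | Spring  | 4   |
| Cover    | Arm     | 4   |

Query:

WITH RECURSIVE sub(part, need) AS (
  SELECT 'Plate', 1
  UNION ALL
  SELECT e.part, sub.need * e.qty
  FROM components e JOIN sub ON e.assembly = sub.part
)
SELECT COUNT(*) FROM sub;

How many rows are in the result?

4

Base: (Plate, need=1).
Iteration 1: components of {Plate} -> Spring = 1*4 = 4, Washer = 1*5 = 5.
Iteration 2: components of {Spring,Washer} -> Bearing = 5*5 = 25.
Iteration 3: no further components; recursion stops.
Total rows emitted: 4.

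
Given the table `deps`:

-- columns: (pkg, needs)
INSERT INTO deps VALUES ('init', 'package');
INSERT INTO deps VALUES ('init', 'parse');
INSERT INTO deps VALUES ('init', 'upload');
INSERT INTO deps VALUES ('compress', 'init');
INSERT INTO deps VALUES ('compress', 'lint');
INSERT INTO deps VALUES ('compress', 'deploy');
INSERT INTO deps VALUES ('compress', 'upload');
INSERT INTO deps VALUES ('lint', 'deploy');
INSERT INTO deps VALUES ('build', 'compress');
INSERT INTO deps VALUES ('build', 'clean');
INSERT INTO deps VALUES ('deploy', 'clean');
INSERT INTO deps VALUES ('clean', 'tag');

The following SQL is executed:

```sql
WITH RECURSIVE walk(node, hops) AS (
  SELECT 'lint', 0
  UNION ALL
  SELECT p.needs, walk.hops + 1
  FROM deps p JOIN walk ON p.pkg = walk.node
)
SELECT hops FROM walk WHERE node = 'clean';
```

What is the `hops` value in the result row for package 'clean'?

Base: (lint, hops=0).
Iteration 1: edges from {lint} -> (deploy, hops=1).
Iteration 2: edges from {deploy} -> (clean, hops=2).
Iteration 3: edges from {clean} -> (tag, hops=3).
Iteration 4: no outgoing edges from {tag}; recursion stops.

2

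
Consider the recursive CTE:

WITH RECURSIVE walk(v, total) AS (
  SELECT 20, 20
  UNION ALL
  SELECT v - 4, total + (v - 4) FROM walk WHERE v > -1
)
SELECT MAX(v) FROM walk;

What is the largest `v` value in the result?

20

Base: v=20, total=20.
Iteration 1: 20 > -1 holds -> v = 20 - 4 = 16, total = 20 + 16 = 36.
Iteration 2: 16 > -1 holds -> v = 16 - 4 = 12, total = 36 + 12 = 48.
Iteration 3: 12 > -1 holds -> v = 12 - 4 = 8, total = 48 + 8 = 56.
Iteration 4: 8 > -1 holds -> v = 8 - 4 = 4, total = 56 + 4 = 60.
Iteration 5: 4 > -1 holds -> v = 4 - 4 = 0, total = 60 + 0 = 60.
Iteration 6: 0 > -1 holds -> v = 0 - 4 = -4, total = 60 + -4 = 56.
Iteration 7: -4 > -1 fails; recursion stops.
v values: 20, 16, 12, 8, 4, 0, -4; the maximum is 20.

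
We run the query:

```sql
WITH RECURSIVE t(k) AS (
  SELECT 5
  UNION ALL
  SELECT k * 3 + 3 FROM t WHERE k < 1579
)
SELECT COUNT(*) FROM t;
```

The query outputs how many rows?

7

Base: k=5.
Iteration 1: 5 < 1579 holds -> k = 5 * 3 + 3 = 18.
Iteration 2: 18 < 1579 holds -> k = 18 * 3 + 3 = 57.
Iteration 3: 57 < 1579 holds -> k = 57 * 3 + 3 = 174.
Iteration 4: 174 < 1579 holds -> k = 174 * 3 + 3 = 525.
Iteration 5: 525 < 1579 holds -> k = 525 * 3 + 3 = 1578.
Iteration 6: 1578 < 1579 holds -> k = 1578 * 3 + 3 = 4737.
Iteration 7: 4737 < 1579 fails; recursion stops.
Total rows emitted: 7.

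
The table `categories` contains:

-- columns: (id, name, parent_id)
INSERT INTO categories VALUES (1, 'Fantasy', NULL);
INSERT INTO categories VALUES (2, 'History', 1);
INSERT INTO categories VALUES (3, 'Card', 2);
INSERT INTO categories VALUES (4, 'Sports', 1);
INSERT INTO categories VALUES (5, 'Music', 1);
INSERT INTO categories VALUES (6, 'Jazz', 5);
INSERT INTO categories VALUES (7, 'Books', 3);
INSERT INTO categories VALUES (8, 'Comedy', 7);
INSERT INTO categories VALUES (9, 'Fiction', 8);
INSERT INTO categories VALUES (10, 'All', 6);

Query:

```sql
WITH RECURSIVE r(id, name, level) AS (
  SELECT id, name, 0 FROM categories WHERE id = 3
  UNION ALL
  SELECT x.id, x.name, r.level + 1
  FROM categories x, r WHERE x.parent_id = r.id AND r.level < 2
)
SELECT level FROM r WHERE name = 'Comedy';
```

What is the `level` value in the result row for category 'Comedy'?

Base: id=3 (Card) at level 0.
Iteration 1: rows with parent_id in {3} -> Books (id 7, level 1).
Iteration 2: rows with parent_id in {7} -> Comedy (id 8, level 2).
Iteration 3: level < 2 fails for all current rows; recursion stops.

2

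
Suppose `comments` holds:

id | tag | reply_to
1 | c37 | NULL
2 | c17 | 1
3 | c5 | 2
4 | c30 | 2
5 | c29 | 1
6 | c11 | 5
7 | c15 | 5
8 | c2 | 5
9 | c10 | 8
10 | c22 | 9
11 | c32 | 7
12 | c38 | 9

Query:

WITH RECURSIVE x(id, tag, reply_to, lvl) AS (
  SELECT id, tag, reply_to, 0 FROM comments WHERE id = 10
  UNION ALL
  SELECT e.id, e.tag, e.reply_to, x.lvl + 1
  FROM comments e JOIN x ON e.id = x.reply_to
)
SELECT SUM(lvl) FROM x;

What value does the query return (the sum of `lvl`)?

Base: id=10 (c22), reply_to=9, lvl 0.
Iteration 1: join on id=9 -> c10 (id 9, reply_to=8, lvl 1).
Iteration 2: join on id=8 -> c2 (id 8, reply_to=5, lvl 2).
Iteration 3: join on id=5 -> c29 (id 5, reply_to=1, lvl 3).
Iteration 4: join on id=1 -> c37 (id 1, reply_to=NULL, lvl 4).
Iteration 5: reply_to is NULL; no match; recursion stops.
SUM(lvl) = 0 + 1 + 2 + 3 + 4 = 10.

10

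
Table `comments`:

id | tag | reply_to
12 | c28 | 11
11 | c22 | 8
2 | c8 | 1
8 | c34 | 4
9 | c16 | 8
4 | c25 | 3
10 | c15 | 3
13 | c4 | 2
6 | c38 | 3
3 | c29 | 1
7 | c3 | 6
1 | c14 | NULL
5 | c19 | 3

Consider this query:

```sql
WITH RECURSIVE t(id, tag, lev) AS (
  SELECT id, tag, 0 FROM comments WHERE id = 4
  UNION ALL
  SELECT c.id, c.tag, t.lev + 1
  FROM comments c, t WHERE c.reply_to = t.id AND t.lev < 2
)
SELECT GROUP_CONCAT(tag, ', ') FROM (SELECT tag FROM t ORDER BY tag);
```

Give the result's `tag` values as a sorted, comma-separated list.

c16, c22, c25, c34

Base: id=4 (c25) at lev 0.
Iteration 1: rows with reply_to in {4} -> c34 (id 8, lev 1).
Iteration 2: rows with reply_to in {8} -> c16 (id 9, lev 2), c22 (id 11, lev 2).
Iteration 3: lev < 2 fails for all current rows; recursion stops.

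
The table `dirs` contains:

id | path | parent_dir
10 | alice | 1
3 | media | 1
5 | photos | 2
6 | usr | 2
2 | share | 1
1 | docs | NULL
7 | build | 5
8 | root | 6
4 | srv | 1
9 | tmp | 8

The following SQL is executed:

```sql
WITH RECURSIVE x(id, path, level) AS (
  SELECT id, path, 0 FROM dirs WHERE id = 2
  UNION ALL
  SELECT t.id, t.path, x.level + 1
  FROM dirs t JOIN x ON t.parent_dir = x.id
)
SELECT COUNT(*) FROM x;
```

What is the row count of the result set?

Base: id=2 (share) at level 0.
Iteration 1: rows with parent_dir in {2} -> photos (id 5, level 1), usr (id 6, level 1).
Iteration 2: rows with parent_dir in {5,6} -> build (id 7, level 2), root (id 8, level 2).
Iteration 3: rows with parent_dir in {7,8} -> tmp (id 9, level 3).
Iteration 4: no rows with parent_dir in {9}; recursion stops.
Total rows emitted: 6.

6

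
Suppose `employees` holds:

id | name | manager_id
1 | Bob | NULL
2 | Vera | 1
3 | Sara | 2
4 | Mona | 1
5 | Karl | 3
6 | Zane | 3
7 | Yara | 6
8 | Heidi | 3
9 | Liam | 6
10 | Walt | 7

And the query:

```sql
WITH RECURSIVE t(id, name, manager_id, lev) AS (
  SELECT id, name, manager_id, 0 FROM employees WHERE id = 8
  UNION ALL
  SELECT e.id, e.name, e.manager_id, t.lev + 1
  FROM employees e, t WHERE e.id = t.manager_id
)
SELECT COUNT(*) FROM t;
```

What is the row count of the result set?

Base: id=8 (Heidi), manager_id=3, lev 0.
Iteration 1: join on id=3 -> Sara (id 3, manager_id=2, lev 1).
Iteration 2: join on id=2 -> Vera (id 2, manager_id=1, lev 2).
Iteration 3: join on id=1 -> Bob (id 1, manager_id=NULL, lev 3).
Iteration 4: manager_id is NULL; no match; recursion stops.
Total rows emitted: 4.

4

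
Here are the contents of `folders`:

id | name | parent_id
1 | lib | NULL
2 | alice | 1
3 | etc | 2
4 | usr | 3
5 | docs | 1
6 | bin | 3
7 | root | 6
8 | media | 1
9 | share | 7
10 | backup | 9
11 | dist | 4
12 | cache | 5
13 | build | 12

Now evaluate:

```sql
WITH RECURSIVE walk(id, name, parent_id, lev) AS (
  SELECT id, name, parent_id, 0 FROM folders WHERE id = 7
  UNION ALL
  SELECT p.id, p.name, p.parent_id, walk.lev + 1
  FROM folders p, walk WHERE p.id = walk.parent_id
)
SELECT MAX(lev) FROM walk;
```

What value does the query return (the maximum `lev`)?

4

Base: id=7 (root), parent_id=6, lev 0.
Iteration 1: join on id=6 -> bin (id 6, parent_id=3, lev 1).
Iteration 2: join on id=3 -> etc (id 3, parent_id=2, lev 2).
Iteration 3: join on id=2 -> alice (id 2, parent_id=1, lev 3).
Iteration 4: join on id=1 -> lib (id 1, parent_id=NULL, lev 4).
Iteration 5: parent_id is NULL; no match; recursion stops.
lev values: 0, 1, 2, 3, 4; the maximum is 4.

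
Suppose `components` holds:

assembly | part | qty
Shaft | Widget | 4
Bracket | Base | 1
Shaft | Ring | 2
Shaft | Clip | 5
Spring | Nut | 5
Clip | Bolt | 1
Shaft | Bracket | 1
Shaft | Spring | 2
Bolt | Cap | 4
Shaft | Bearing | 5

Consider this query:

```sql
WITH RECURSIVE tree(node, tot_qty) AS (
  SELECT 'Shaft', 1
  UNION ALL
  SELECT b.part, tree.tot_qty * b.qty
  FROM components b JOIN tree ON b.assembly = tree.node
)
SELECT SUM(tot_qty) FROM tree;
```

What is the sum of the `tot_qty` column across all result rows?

56

Base: (Shaft, tot_qty=1).
Iteration 1: components of {Shaft} -> Bearing = 1*5 = 5, Bracket = 1*1 = 1, Clip = 1*5 = 5, Ring = 1*2 = 2, Spring = 1*2 = 2, Widget = 1*4 = 4.
Iteration 2: components of {Bearing,Bracket,Clip,Ring,Spring,Widget} -> Base = 1*1 = 1, Bolt = 5*1 = 5, Nut = 2*5 = 10.
Iteration 3: components of {Base,Bolt,Nut} -> Cap = 5*4 = 20.
Iteration 4: no further components; recursion stops.
SUM(tot_qty) = 1 + 5 + 5 + 1 + 2 + 4 + 2 + 5 + 1 + 10 + 20 = 56.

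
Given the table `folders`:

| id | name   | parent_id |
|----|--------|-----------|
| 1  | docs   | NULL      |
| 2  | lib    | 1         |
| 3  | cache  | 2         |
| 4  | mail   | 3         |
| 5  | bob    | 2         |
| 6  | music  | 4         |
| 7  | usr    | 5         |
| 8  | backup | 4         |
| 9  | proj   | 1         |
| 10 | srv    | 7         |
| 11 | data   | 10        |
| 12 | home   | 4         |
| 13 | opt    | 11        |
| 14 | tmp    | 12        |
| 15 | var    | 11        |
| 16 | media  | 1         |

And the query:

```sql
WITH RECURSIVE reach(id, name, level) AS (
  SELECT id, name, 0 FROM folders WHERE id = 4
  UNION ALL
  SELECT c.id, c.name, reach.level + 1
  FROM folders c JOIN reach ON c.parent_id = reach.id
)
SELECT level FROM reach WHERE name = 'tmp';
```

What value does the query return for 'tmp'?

Base: id=4 (mail) at level 0.
Iteration 1: rows with parent_id in {4} -> music (id 6, level 1), backup (id 8, level 1), home (id 12, level 1).
Iteration 2: rows with parent_id in {6,8,12} -> tmp (id 14, level 2).
Iteration 3: no rows with parent_id in {14}; recursion stops.

2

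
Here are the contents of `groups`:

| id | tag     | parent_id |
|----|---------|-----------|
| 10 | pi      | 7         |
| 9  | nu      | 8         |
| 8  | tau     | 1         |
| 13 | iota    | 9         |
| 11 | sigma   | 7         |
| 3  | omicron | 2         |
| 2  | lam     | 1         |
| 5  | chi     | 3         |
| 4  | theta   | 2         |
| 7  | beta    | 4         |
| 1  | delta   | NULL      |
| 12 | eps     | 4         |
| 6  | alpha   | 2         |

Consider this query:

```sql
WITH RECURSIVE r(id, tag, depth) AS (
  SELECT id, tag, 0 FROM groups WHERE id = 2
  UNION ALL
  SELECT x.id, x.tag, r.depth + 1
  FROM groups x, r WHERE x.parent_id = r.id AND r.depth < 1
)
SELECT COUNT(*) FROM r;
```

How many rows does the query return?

4

Base: id=2 (lam) at depth 0.
Iteration 1: rows with parent_id in {2} -> omicron (id 3, depth 1), theta (id 4, depth 1), alpha (id 6, depth 1).
Iteration 2: depth < 1 fails for all current rows; recursion stops.
Total rows emitted: 4.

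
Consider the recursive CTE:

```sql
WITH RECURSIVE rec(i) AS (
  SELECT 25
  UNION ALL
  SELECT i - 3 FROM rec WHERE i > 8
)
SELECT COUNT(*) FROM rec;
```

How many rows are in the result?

Base: i=25.
Iteration 1: 25 > 8 holds -> i = 25 - 3 = 22.
Iteration 2: 22 > 8 holds -> i = 22 - 3 = 19.
Iteration 3: 19 > 8 holds -> i = 19 - 3 = 16.
Iteration 4: 16 > 8 holds -> i = 16 - 3 = 13.
Iteration 5: 13 > 8 holds -> i = 13 - 3 = 10.
Iteration 6: 10 > 8 holds -> i = 10 - 3 = 7.
Iteration 7: 7 > 8 fails; recursion stops.
Total rows emitted: 7.

7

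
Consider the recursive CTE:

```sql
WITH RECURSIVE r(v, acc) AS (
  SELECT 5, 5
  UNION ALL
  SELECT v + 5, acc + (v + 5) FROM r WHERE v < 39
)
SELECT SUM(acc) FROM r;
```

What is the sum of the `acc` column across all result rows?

Base: v=5, acc=5.
Iteration 1: 5 < 39 holds -> v = 5 + 5 = 10, acc = 5 + 10 = 15.
Iteration 2: 10 < 39 holds -> v = 10 + 5 = 15, acc = 15 + 15 = 30.
Iteration 3: 15 < 39 holds -> v = 15 + 5 = 20, acc = 30 + 20 = 50.
Iteration 4: 20 < 39 holds -> v = 20 + 5 = 25, acc = 50 + 25 = 75.
Iteration 5: 25 < 39 holds -> v = 25 + 5 = 30, acc = 75 + 30 = 105.
Iteration 6: 30 < 39 holds -> v = 30 + 5 = 35, acc = 105 + 35 = 140.
Iteration 7: 35 < 39 holds -> v = 35 + 5 = 40, acc = 140 + 40 = 180.
Iteration 8: 40 < 39 fails; recursion stops.
SUM(acc) = 5 + 15 + 30 + 50 + 75 + 105 + 140 + 180 = 600.

600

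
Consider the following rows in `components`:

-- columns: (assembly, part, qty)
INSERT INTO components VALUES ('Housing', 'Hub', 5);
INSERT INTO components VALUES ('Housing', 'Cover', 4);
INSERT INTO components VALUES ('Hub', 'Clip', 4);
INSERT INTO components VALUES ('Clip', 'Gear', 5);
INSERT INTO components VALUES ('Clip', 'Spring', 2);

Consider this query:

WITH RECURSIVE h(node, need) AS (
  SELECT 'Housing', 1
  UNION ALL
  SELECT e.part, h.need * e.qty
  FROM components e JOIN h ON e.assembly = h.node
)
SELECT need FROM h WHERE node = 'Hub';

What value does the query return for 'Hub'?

5

Base: (Housing, need=1).
Iteration 1: components of {Housing} -> Cover = 1*4 = 4, Hub = 1*5 = 5.
Iteration 2: components of {Cover,Hub} -> Clip = 5*4 = 20.
Iteration 3: components of {Clip} -> Gear = 20*5 = 100, Spring = 20*2 = 40.
Iteration 4: no further components; recursion stops.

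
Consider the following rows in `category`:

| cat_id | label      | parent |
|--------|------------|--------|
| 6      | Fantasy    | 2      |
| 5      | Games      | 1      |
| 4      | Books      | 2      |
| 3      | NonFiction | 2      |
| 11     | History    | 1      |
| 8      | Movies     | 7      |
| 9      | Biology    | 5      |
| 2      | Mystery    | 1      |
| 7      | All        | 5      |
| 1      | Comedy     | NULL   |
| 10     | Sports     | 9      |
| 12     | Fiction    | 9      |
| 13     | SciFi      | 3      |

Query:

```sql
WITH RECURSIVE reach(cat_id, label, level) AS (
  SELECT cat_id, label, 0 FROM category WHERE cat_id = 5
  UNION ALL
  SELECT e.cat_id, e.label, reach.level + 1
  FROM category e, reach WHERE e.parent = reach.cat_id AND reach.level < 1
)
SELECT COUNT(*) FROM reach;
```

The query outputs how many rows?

Base: cat_id=5 (Games) at level 0.
Iteration 1: rows with parent in {5} -> All (id 7, level 1), Biology (id 9, level 1).
Iteration 2: level < 1 fails for all current rows; recursion stops.
Total rows emitted: 3.

3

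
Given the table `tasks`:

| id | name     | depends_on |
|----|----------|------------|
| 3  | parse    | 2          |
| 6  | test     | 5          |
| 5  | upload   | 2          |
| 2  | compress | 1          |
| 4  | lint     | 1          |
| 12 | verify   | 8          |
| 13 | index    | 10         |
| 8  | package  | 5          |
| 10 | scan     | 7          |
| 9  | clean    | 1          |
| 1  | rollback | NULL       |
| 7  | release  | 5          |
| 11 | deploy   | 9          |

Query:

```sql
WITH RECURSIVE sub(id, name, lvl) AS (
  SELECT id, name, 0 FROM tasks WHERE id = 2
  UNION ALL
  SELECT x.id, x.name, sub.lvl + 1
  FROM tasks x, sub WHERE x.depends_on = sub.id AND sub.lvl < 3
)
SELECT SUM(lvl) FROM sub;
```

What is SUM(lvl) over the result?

Base: id=2 (compress) at lvl 0.
Iteration 1: rows with depends_on in {2} -> parse (id 3, lvl 1), upload (id 5, lvl 1).
Iteration 2: rows with depends_on in {3,5} -> test (id 6, lvl 2), release (id 7, lvl 2), package (id 8, lvl 2).
Iteration 3: rows with depends_on in {6,7,8} -> scan (id 10, lvl 3), verify (id 12, lvl 3).
Iteration 4: lvl < 3 fails for all current rows; recursion stops.
SUM(lvl) = 0 + 1 + 1 + 2 + 2 + 2 + 3 + 3 = 14.

14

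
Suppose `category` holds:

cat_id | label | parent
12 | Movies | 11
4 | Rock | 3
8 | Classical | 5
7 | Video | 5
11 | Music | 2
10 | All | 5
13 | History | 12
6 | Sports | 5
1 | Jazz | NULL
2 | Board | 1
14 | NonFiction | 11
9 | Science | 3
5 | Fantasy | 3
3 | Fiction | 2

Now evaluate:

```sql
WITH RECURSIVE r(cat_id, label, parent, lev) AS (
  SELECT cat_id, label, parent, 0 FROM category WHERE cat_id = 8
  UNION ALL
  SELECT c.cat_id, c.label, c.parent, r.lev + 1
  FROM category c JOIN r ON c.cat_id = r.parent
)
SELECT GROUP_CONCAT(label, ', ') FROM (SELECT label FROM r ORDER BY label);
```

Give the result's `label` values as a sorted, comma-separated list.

Board, Classical, Fantasy, Fiction, Jazz

Base: cat_id=8 (Classical), parent=5, lev 0.
Iteration 1: join on cat_id=5 -> Fantasy (id 5, parent=3, lev 1).
Iteration 2: join on cat_id=3 -> Fiction (id 3, parent=2, lev 2).
Iteration 3: join on cat_id=2 -> Board (id 2, parent=1, lev 3).
Iteration 4: join on cat_id=1 -> Jazz (id 1, parent=NULL, lev 4).
Iteration 5: parent is NULL; no match; recursion stops.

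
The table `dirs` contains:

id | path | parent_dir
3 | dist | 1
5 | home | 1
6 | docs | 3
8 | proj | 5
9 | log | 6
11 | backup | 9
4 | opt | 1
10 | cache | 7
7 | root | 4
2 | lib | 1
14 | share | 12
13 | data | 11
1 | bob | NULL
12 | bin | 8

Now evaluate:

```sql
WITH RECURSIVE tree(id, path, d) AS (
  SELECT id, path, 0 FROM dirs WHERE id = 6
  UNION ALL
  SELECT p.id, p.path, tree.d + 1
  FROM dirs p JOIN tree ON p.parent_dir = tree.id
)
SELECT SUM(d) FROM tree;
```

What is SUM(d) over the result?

6

Base: id=6 (docs) at d 0.
Iteration 1: rows with parent_dir in {6} -> log (id 9, d 1).
Iteration 2: rows with parent_dir in {9} -> backup (id 11, d 2).
Iteration 3: rows with parent_dir in {11} -> data (id 13, d 3).
Iteration 4: no rows with parent_dir in {13}; recursion stops.
SUM(d) = 0 + 1 + 2 + 3 = 6.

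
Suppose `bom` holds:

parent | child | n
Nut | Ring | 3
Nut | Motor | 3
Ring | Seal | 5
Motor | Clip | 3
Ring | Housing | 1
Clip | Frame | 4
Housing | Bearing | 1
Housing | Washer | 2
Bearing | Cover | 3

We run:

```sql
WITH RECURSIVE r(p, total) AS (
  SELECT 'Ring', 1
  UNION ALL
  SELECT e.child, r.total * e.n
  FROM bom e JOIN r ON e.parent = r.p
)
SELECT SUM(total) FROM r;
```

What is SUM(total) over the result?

13

Base: (Ring, total=1).
Iteration 1: components of {Ring} -> Housing = 1*1 = 1, Seal = 1*5 = 5.
Iteration 2: components of {Housing,Seal} -> Bearing = 1*1 = 1, Washer = 1*2 = 2.
Iteration 3: components of {Bearing,Washer} -> Cover = 1*3 = 3.
Iteration 4: no further components; recursion stops.
SUM(total) = 1 + 5 + 1 + 1 + 2 + 3 = 13.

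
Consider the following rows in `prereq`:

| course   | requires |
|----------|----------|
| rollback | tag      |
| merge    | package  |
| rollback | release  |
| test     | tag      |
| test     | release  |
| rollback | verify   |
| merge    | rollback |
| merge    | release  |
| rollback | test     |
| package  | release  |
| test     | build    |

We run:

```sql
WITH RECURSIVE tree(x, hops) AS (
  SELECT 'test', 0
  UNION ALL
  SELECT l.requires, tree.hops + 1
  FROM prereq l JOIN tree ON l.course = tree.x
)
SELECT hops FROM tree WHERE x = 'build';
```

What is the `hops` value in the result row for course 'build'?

Base: (test, hops=0).
Iteration 1: edges from {test} -> (build, hops=1), (release, hops=1), (tag, hops=1).
Iteration 2: no outgoing edges from {build,release,tag}; recursion stops.

1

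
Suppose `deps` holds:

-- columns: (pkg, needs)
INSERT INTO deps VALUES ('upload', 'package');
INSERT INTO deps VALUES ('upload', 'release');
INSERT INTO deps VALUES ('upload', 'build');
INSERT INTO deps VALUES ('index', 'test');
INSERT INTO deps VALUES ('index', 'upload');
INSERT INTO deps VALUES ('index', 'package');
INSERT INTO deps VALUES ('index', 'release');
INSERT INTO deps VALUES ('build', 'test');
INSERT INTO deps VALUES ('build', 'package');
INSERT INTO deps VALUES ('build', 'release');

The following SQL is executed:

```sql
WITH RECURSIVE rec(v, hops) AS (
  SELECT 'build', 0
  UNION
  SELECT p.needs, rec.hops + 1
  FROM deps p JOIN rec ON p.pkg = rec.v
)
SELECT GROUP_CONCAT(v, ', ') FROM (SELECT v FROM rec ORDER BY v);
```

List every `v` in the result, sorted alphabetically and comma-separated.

build, package, release, test

Base: (build, hops=0).
Iteration 1: edges from {build} -> (package, hops=1), (release, hops=1), (test, hops=1).
Iteration 2: no outgoing edges from {package,release,test}; recursion stops.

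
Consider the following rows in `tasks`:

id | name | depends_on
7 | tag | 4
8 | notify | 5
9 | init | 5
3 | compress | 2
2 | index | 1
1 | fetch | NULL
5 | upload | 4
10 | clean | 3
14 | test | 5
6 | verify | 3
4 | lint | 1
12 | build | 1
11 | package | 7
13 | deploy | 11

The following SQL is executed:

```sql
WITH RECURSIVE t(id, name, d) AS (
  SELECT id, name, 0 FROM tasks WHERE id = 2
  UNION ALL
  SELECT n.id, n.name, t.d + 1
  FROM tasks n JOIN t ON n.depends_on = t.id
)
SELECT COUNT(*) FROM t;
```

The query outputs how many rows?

Base: id=2 (index) at d 0.
Iteration 1: rows with depends_on in {2} -> compress (id 3, d 1).
Iteration 2: rows with depends_on in {3} -> verify (id 6, d 2), clean (id 10, d 2).
Iteration 3: no rows with depends_on in {6,10}; recursion stops.
Total rows emitted: 4.

4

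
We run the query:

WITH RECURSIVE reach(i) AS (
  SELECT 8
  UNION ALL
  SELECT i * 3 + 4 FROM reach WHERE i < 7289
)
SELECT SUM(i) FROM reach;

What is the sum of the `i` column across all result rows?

Base: i=8.
Iteration 1: 8 < 7289 holds -> i = 8 * 3 + 4 = 28.
Iteration 2: 28 < 7289 holds -> i = 28 * 3 + 4 = 88.
Iteration 3: 88 < 7289 holds -> i = 88 * 3 + 4 = 268.
Iteration 4: 268 < 7289 holds -> i = 268 * 3 + 4 = 808.
Iteration 5: 808 < 7289 holds -> i = 808 * 3 + 4 = 2428.
Iteration 6: 2428 < 7289 holds -> i = 2428 * 3 + 4 = 7288.
Iteration 7: 7288 < 7289 holds -> i = 7288 * 3 + 4 = 21868.
Iteration 8: 21868 < 7289 fails; recursion stops.
SUM(i) = 8 + 28 + 88 + 268 + 808 + 2428 + 7288 + 21868 = 32784.

32784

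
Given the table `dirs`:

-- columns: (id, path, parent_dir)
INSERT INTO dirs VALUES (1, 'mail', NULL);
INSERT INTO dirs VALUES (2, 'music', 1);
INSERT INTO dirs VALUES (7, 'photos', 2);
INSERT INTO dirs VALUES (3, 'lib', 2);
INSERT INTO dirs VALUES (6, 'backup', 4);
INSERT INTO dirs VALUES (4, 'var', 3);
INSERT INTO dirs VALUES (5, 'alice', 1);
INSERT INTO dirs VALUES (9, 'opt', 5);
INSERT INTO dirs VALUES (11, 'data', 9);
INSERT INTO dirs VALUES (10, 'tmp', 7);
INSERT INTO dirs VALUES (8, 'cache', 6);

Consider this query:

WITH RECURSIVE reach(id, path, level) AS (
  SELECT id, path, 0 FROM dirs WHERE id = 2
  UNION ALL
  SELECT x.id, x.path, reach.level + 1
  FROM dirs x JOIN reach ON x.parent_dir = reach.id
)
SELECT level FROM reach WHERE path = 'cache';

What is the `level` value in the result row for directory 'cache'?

Base: id=2 (music) at level 0.
Iteration 1: rows with parent_dir in {2} -> lib (id 3, level 1), photos (id 7, level 1).
Iteration 2: rows with parent_dir in {3,7} -> var (id 4, level 2), tmp (id 10, level 2).
Iteration 3: rows with parent_dir in {4,10} -> backup (id 6, level 3).
Iteration 4: rows with parent_dir in {6} -> cache (id 8, level 4).
Iteration 5: no rows with parent_dir in {8}; recursion stops.

4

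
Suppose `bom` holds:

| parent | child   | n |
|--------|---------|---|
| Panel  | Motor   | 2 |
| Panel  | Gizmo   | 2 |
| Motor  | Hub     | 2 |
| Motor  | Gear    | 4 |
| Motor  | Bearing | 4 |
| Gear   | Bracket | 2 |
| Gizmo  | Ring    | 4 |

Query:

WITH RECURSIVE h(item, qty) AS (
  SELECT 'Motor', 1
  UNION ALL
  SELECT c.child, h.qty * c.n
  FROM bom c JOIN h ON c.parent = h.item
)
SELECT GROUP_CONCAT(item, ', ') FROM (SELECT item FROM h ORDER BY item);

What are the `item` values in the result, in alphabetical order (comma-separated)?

Base: (Motor, qty=1).
Iteration 1: components of {Motor} -> Bearing = 1*4 = 4, Gear = 1*4 = 4, Hub = 1*2 = 2.
Iteration 2: components of {Bearing,Gear,Hub} -> Bracket = 4*2 = 8.
Iteration 3: no further components; recursion stops.

Bearing, Bracket, Gear, Hub, Motor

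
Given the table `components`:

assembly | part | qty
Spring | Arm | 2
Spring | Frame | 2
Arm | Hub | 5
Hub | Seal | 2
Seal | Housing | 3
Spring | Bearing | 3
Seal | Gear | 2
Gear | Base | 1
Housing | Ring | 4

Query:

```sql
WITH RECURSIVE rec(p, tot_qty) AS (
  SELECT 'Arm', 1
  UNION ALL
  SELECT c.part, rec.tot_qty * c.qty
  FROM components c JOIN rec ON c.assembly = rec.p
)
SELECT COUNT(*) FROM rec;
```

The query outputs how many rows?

7

Base: (Arm, tot_qty=1).
Iteration 1: components of {Arm} -> Hub = 1*5 = 5.
Iteration 2: components of {Hub} -> Seal = 5*2 = 10.
Iteration 3: components of {Seal} -> Gear = 10*2 = 20, Housing = 10*3 = 30.
Iteration 4: components of {Gear,Housing} -> Base = 20*1 = 20, Ring = 30*4 = 120.
Iteration 5: no further components; recursion stops.
Total rows emitted: 7.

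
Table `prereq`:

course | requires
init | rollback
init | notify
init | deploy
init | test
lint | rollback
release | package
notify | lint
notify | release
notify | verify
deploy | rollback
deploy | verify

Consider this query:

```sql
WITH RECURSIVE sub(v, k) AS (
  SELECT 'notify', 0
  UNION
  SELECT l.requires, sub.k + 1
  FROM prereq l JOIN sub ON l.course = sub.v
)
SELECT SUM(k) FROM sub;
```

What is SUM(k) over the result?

Base: (notify, k=0).
Iteration 1: edges from {notify} -> (lint, k=1), (release, k=1), (verify, k=1).
Iteration 2: edges from {lint,release,verify} -> (package, k=2), (rollback, k=2).
Iteration 3: no outgoing edges from {package,rollback}; recursion stops.
SUM(k) = 0 + 1 + 1 + 1 + 2 + 2 = 7.

7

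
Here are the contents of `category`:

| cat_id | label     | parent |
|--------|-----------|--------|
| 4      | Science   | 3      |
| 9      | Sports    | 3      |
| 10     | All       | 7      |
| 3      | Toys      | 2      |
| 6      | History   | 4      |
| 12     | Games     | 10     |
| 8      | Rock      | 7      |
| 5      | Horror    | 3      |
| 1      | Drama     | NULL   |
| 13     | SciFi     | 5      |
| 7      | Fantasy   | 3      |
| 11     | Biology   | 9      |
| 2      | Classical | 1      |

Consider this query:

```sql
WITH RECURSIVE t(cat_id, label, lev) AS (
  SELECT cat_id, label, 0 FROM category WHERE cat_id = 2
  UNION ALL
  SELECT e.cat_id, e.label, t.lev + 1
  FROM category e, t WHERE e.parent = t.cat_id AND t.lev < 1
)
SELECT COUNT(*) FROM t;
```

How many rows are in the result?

2

Base: cat_id=2 (Classical) at lev 0.
Iteration 1: rows with parent in {2} -> Toys (id 3, lev 1).
Iteration 2: lev < 1 fails for all current rows; recursion stops.
Total rows emitted: 2.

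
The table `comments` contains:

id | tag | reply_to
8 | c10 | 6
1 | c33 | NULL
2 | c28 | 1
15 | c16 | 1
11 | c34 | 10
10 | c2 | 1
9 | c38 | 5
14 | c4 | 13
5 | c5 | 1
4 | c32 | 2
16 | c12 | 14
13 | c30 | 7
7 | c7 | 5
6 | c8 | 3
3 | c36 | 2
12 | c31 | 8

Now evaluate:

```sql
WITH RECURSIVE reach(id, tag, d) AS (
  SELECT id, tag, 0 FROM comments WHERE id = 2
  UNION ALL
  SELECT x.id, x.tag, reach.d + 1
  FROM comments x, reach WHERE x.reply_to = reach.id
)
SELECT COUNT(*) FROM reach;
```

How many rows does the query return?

Base: id=2 (c28) at d 0.
Iteration 1: rows with reply_to in {2} -> c36 (id 3, d 1), c32 (id 4, d 1).
Iteration 2: rows with reply_to in {3,4} -> c8 (id 6, d 2).
Iteration 3: rows with reply_to in {6} -> c10 (id 8, d 3).
Iteration 4: rows with reply_to in {8} -> c31 (id 12, d 4).
Iteration 5: no rows with reply_to in {12}; recursion stops.
Total rows emitted: 6.

6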